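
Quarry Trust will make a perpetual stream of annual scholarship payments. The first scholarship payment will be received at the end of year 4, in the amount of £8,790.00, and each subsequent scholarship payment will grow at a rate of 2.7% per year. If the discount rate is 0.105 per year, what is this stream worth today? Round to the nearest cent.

Value at end of year 3: C₁ / (r − g) = £8,790.00 / (0.105 − 0.027) = £112,692.3077
Discount to today: PV = £112,692.3077 / (1 + 0.105)^3 = £112,692.3077 / 1.349233 = £83,523.26

£83523.26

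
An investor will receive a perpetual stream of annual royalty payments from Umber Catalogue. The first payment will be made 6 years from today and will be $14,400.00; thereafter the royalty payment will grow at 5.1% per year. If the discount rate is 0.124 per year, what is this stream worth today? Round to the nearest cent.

$109953.25

Value at end of year 5: C₁ / (r − g) = $14,400.00 / (0.124 − 0.051) = $197,260.2740
Discount to today: PV = $197,260.2740 / (1 + 0.124)^5 = $197,260.2740 / 1.794038 = $109,953.25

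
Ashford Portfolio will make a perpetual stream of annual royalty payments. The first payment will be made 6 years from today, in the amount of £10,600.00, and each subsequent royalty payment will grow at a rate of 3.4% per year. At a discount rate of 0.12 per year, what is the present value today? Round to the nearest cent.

Value at end of year 5: C₁ / (r − g) = £10,600.00 / (0.12 − 0.034) = £123,255.8140
Discount to today: PV = £123,255.8140 / (1 + 0.12)^5 = £123,255.8140 / 1.762342 = £69,938.66

£69938.66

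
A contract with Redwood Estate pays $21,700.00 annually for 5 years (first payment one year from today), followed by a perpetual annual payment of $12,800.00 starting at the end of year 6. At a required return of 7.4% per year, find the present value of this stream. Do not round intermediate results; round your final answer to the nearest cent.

$209077.21

PV of 5-year annuity: $21,700.00 × [1 − (1+0.074)^−5] / 0.074 = 88029.42203
Perpetuity value at year 5: $12,800.00 / 0.074 = 172972.97297
PV of perpetuity: 172972.97297 / (1+0.074)^5 = 121047.78394
Total PV = 88029.42203 + 121047.78394 = 209077.20597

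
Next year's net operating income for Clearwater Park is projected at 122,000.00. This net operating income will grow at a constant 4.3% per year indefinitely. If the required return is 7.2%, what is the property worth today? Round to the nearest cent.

Growing perpetuity: P = D₁ / (r − g) = 122,000.0000 / (0.072 − 0.043) = 4,206,896.55

4206896.55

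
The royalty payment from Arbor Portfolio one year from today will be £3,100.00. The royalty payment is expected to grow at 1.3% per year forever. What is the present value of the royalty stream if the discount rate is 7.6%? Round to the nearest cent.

Growing perpetuity: P = D₁ / (r − g) = £3,100.0000 / (0.076 − 0.013) = £49,206.35

£49206.35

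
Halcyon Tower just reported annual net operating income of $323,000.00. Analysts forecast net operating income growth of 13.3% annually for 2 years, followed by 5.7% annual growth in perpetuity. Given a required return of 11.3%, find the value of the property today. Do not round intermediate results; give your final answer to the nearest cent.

$6981216.32

D_1 = 365959.00000
D_2 = 414631.54700
Terminal value at year 2: TV = D_2×(1+g_2)/(r−g_2) = 438265.54518/0.056 = 7826170.44963
P_0 = D_1/(1+r)^1 + D_2/(1+r)^2 + TV/(1+r)^2
    = 328804.13297 + 334712.56304 + 6317699.62731 = 6981216.32332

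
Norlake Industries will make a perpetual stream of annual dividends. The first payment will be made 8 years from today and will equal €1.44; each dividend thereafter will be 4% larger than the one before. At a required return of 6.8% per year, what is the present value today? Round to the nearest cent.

Value at end of year 7: C₁ / (r − g) = €1.44 / (0.068 − 0.04) = €51.4286
Discount to today: PV = €51.4286 / (1 + 0.068)^7 = €51.4286 / 1.584889 = €32.45

€32.45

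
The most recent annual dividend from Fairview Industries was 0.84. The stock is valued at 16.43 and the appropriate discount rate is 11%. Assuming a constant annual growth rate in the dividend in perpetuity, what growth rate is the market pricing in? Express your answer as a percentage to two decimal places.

P = D₀(1+g)/(r−g) ⇒ P(r−g) = D₀(1+g) ⇒ g(P+D₀) = P·r − D₀
g = (P·r − D₀)/(P + D₀) = (16.43×0.11 − 0.84) / (16.43 + 0.84) = 0.056010

5.60%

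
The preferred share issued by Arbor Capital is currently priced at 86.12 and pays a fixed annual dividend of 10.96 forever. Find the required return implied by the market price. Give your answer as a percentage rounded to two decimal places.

P = C/r ⇒ r = C/P = 10.96/86.12 = 0.127264

12.73%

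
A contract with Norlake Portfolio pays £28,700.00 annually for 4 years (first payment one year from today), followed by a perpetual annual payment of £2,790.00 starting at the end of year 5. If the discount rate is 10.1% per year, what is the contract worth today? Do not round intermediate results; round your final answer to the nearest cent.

PV of 4-year annuity: £28,700.00 × [1 − (1+0.101)^−4] / 0.101 = 90778.55336
Perpetuity value at year 4: £2,790.00 / 0.101 = 27623.76238
PV of perpetuity: 27623.76238 / (1+0.101)^4 = 18798.94830
Total PV = 90778.55336 + 18798.94830 = 109577.50166

£109577.50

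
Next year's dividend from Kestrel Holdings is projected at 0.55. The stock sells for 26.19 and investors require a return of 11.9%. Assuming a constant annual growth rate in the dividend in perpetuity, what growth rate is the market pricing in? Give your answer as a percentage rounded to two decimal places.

9.80%

P = D₁/(r−g) ⇒ g = r − D₁/P = 0.119 − 0.55/26.19 = 0.098000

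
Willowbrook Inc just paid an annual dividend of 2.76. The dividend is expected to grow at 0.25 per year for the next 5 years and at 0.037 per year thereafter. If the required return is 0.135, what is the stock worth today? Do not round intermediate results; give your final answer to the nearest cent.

D_1 = 3.45000
D_2 = 4.31250
D_3 = 5.39062
D_4 = 6.73828
D_5 = 8.42285
Terminal value at year 5: TV = D_5×(1+g_2)/(r−g_2) = 8.73450/0.098 = 89.12752
P_0 = D_1/(1+r)^1 + D_2/(1+r)^2 + D_3/(1+r)^3 + D_4/(1+r)^4 + D_5/(1+r)^5 + TV/(1+r)^5
    = 3.03965 + 3.34763 + 3.68682 + 4.06037 + 4.47177 + 47.31867 = 65.92491

65.92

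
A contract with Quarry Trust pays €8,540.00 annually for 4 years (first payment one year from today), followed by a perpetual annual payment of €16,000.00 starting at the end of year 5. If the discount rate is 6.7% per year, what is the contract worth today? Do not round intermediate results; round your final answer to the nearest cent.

PV of 4-year annuity: €8,540.00 × [1 − (1+0.067)^−4] / 0.067 = 29123.77655
Perpetuity value at year 4: €16,000.00 / 0.067 = 238805.97015
PV of perpetuity: 238805.97015 / (1+0.067)^4 = 184241.51760
Total PV = 29123.77655 + 184241.51760 = 213365.29415

€213365.29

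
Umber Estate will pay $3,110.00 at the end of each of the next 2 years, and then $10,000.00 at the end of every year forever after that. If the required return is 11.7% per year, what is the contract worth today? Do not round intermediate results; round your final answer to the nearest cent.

$73779.57

PV of 2-year annuity: $3,110.00 × [1 − (1+0.117)^−2] / 0.117 = 5276.85184
Perpetuity value at year 2: $10,000.00 / 0.117 = 85470.08547
PV of perpetuity: 85470.08547 / (1+0.117)^2 = 68502.71620
Total PV = 5276.85184 + 68502.71620 = 73779.56804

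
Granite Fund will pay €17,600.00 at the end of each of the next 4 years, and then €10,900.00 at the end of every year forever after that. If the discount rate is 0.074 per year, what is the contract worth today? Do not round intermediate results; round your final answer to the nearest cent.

€169788.18

PV of 4-year annuity: €17,600.00 × [1 − (1+0.074)^−4] / 0.074 = 59080.52290
Perpetuity value at year 4: €10,900.00 / 0.074 = 147297.29730
PV of perpetuity: 147297.29730 / (1+0.074)^4 = 110707.65528
Total PV = 59080.52290 + 110707.65528 = 169788.17817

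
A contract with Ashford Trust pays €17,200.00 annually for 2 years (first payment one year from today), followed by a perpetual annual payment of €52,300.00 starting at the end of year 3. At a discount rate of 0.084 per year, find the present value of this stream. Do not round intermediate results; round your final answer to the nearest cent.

PV of 2-year annuity: €17,200.00 × [1 − (1+0.084)^−2] / 0.084 = 30504.75892
Perpetuity value at year 2: €52,300.00 / 0.084 = 622619.04762
PV of perpetuity: 622619.04762 / (1+0.084)^2 = 529863.29811
Total PV = 30504.75892 + 529863.29811 = 560368.05703

€560368.06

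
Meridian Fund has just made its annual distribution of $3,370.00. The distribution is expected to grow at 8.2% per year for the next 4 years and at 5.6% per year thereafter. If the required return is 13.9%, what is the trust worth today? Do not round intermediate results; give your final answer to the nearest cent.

$46792.26

D_1 = 3646.34000
D_2 = 3945.33988
D_3 = 4268.85775
D_4 = 4618.90409
Terminal value at year 4: TV = D_4×(1+g_2)/(r−g_2) = 4877.56271/0.083 = 58765.81584
P_0 = D_1/(1+r)^1 + D_2/(1+r)^2 + D_3/(1+r)^3 + D_4/(1+r)^4 + TV/(1+r)^4
    = 3201.35206 + 3041.14393 + 2888.95323 + 2744.37875 + 34916.43323 = 46792.26120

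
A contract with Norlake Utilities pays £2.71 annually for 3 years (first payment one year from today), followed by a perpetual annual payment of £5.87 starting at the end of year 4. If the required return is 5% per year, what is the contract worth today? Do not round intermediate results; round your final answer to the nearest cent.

£108.79

PV of 3-year annuity: £2.71 × [1 − (1+0.05)^−3] / 0.05 = 7.38000
Perpetuity value at year 3: £5.87 / 0.05 = 117.40000
PV of perpetuity: 117.40000 / (1+0.05)^3 = 101.41453
Total PV = 7.38000 + 101.41453 = 108.79454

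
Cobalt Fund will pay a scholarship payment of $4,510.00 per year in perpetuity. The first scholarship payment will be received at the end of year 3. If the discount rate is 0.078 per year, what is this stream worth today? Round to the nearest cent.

Value at end of year 2: C / r = $4,510.00 / 0.078 = $57,820.5128
Discount to today: PV = $57,820.5128 / (1 + 0.078)^2 = $57,820.5128 / 1.162084 = $49,755.88

$49755.88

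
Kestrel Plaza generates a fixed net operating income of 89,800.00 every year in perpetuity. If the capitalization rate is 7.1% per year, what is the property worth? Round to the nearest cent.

Level perpetuity: PV = C / r = 89,800.00 / 0.071 = 1,264,788.73

1264788.73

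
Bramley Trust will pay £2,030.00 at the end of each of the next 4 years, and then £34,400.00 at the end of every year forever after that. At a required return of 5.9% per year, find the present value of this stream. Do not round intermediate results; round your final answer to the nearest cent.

£470628.06

PV of 4-year annuity: £2,030.00 × [1 − (1+0.059)^−4] / 0.059 = 7050.30152
Perpetuity value at year 4: £34,400.00 / 0.059 = 583050.84746
PV of perpetuity: 583050.84746 / (1+0.059)^4 = 463577.75771
Total PV = 7050.30152 + 463577.75771 = 470628.05922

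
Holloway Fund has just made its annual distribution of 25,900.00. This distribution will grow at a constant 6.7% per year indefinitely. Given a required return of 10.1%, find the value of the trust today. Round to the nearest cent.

D₁ = D₀ × (1 + g) = 25,900.00 × 1.067 = 27,635.3000
Growing perpetuity: P = D₁ / (r − g) = 27,635.3000 / (0.101 − 0.067) = 812,802.94

812802.94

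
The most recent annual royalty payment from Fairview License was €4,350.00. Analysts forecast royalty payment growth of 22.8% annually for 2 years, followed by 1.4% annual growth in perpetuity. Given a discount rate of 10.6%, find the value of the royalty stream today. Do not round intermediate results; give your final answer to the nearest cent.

D_1 = 5341.80000
D_2 = 6559.73040
Terminal value at year 2: TV = D_2×(1+g_2)/(r−g_2) = 6651.56663/0.092 = 72299.63723
P_0 = D_1/(1+r)^1 + D_2/(1+r)^2 + TV/(1+r)^2
    = 4829.83725 + 5362.60411 + 59105.22355 = 69297.66491

€69297.66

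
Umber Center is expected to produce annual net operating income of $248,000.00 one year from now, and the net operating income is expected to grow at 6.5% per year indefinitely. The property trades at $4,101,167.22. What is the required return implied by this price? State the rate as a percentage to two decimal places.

12.55%

P = D₁/(r − g) ⇒ r = D₁/P + g = $248,000.0000/$4,101,167.22 + 0.065 = 0.060471 + 0.065 = 0.125471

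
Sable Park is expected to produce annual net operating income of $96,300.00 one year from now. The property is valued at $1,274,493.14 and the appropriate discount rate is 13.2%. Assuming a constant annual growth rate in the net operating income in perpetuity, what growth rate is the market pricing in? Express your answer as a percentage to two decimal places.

P = D₁/(r−g) ⇒ g = r − D₁/P = 0.132 − $96,300.00/$1,274,493.14 = 0.056441

5.64%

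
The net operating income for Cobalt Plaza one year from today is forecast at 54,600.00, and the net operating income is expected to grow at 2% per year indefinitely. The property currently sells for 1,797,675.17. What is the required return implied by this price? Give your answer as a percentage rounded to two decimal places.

P = D₁/(r − g) ⇒ r = D₁/P + g = 54,600.0000/1,797,675.17 + 0.02 = 0.030373 + 0.02 = 0.050373

5.04%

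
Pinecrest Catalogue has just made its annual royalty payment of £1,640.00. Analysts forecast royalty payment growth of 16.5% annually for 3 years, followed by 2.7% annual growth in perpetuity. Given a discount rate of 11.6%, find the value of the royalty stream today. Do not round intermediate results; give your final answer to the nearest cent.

D_1 = 1910.60000
D_2 = 2225.84900
D_3 = 2593.11409
Terminal value at year 3: TV = D_3×(1+g_2)/(r−g_2) = 2663.12817/0.089 = 29922.78837
P_0 = D_1/(1+r)^1 + D_2/(1+r)^2 + D_3/(1+r)^3 + TV/(1+r)^3
    = 1712.00717 + 1787.17594 + 1865.64514 + 21528.28714 = 26893.11538

£26893.12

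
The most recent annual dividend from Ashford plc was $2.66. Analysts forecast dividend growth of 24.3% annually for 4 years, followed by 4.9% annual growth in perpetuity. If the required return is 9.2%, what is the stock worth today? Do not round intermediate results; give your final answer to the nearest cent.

D_1 = 3.30638
D_2 = 4.10983
D_3 = 5.10852
D_4 = 6.34989
Terminal value at year 4: TV = D_4×(1+g_2)/(r−g_2) = 6.66103/0.043 = 154.90776
P_0 = D_1/(1+r)^1 + D_2/(1+r)^2 + D_3/(1+r)^3 + D_4/(1+r)^4 + TV/(1+r)^4
    = 3.02782 + 3.44650 + 3.92308 + 4.46556 + 108.93881 = 123.80177

$123.80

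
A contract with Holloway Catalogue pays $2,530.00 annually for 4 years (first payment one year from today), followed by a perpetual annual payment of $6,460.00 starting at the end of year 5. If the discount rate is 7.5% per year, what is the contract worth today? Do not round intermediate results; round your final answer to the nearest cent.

$72970.48

PV of 4-year annuity: $2,530.00 × [1 − (1+0.075)^−4] / 0.075 = 8473.79546
Perpetuity value at year 4: $6,460.00 / 0.075 = 86133.33333
PV of perpetuity: 86133.33333 / (1+0.075)^4 = 64496.68563
Total PV = 8473.79546 + 64496.68563 = 72970.48109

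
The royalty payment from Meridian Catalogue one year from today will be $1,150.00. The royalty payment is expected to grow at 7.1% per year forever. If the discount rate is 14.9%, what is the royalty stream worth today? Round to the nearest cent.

$14743.59

Growing perpetuity: P = D₁ / (r − g) = $1,150.0000 / (0.149 − 0.071) = $14,743.59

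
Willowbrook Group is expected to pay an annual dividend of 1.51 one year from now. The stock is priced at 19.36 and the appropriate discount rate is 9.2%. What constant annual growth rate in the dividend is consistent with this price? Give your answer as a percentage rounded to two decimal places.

P = D₁/(r−g) ⇒ g = r − D₁/P = 0.092 − 1.51/19.36 = 0.014004

1.40%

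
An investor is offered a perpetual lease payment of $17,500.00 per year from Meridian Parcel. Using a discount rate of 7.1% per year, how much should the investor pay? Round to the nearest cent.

$246478.87

Level perpetuity: PV = C / r = $17,500.00 / 0.071 = $246,478.87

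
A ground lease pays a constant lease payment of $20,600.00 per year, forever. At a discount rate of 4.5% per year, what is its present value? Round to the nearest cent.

$457777.78

Level perpetuity: PV = C / r = $20,600.00 / 0.045 = $457,777.78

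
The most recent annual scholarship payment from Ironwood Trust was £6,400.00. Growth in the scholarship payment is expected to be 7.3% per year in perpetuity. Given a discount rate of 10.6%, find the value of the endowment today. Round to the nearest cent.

£208096.97

D₁ = D₀ × (1 + g) = £6,400.00 × 1.073 = £6,867.2000
Growing perpetuity: P = D₁ / (r − g) = £6,867.2000 / (0.106 − 0.073) = £208,096.97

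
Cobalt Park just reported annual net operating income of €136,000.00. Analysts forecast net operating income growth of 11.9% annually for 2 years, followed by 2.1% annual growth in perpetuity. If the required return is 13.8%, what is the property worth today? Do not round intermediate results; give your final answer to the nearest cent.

D_1 = 152184.00000
D_2 = 170293.89600
Terminal value at year 2: TV = D_2×(1+g_2)/(r−g_2) = 173870.06782/0.117 = 1486068.95569
P_0 = D_1/(1+r)^1 + D_2/(1+r)^2 + TV/(1+r)^2
    = 133729.34974 + 131496.61015 + 1147504.60656 = 1412730.56645

€1412730.57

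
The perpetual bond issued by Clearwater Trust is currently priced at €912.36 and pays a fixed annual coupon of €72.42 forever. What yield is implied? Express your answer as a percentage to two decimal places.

P = C/r ⇒ r = C/P = €72.42/€912.36 = 0.079377

7.94%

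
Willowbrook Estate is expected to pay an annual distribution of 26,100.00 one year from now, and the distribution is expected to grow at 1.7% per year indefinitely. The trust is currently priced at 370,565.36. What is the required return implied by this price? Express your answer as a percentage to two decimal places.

P = D₁/(r − g) ⇒ r = D₁/P + g = 26,100.0000/370,565.36 + 0.017 = 0.070433 + 0.017 = 0.087433

8.74%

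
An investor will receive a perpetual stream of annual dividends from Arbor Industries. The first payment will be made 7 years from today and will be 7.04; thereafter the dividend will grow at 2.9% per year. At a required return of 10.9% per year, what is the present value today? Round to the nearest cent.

47.30

Value at end of year 6: C₁ / (r − g) = 7.04 / (0.109 − 0.029) = 88.0000
Discount to today: PV = 88.0000 / (1 + 0.109)^6 = 88.0000 / 1.860327 = 47.30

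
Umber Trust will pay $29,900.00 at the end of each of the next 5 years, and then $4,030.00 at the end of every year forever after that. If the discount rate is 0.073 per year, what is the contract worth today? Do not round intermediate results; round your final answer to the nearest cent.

PV of 5-year annuity: $29,900.00 × [1 − (1+0.073)^−5] / 0.073 = 121617.40198
Perpetuity value at year 5: $4,030.00 / 0.073 = 55205.47945
PV of perpetuity: 55205.47945 / (1+0.073)^5 = 38813.56875
Total PV = 121617.40198 + 38813.56875 = 160430.97073

$160430.97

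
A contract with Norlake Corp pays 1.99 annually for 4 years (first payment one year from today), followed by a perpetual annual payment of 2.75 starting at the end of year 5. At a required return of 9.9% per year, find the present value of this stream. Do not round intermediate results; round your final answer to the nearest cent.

PV of 4-year annuity: 1.99 × [1 − (1+0.099)^−4] / 0.099 = 6.32171
Perpetuity value at year 4: 2.75 / 0.099 = 27.77778
PV of perpetuity: 27.77778 / (1+0.099)^4 = 19.04174
Total PV = 6.32171 + 19.04174 = 25.36346

25.36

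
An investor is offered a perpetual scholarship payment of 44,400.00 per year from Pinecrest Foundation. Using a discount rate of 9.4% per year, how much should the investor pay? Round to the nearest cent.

Level perpetuity: PV = C / r = 44,400.00 / 0.094 = 472,340.43

472340.43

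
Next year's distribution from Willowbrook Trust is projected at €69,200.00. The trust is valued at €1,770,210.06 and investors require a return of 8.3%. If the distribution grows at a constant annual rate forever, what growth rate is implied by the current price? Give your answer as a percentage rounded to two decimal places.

4.39%

P = D₁/(r−g) ⇒ g = r − D₁/P = 0.083 − €69,200.00/€1,770,210.06 = 0.043909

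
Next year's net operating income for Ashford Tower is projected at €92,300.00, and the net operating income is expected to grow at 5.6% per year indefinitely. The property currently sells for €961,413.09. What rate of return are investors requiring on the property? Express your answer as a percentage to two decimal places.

15.20%

P = D₁/(r − g) ⇒ r = D₁/P + g = €92,300.0000/€961,413.09 + 0.056 = 0.096005 + 0.056 = 0.152005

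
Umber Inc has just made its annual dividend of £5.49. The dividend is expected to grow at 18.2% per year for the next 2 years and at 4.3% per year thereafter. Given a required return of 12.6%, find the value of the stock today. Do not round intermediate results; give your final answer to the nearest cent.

D_1 = 6.48918
D_2 = 7.67021
Terminal value at year 2: TV = D_2×(1+g_2)/(r−g_2) = 8.00003/0.083 = 96.38590
P_0 = D_1/(1+r)^1 + D_2/(1+r)^2 + TV/(1+r)^2
    = 5.76304 + 6.04965 + 76.02155 = 87.83424

£87.83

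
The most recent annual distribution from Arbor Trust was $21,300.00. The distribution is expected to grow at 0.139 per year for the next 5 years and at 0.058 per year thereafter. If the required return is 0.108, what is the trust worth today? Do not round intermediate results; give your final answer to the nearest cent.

D_1 = 24260.70000
D_2 = 27632.93730
D_3 = 31473.91558
D_4 = 35848.78985
D_5 = 40831.77164
Terminal value at year 5: TV = D_5×(1+g_2)/(r−g_2) = 43200.01440/0.05 = 864000.28791
P_0 = D_1/(1+r)^1 + D_2/(1+r)^2 + D_3/(1+r)^3 + D_4/(1+r)^4 + D_5/(1+r)^5 + TV/(1+r)^5
    = 21895.93863 + 22508.55063 + 23138.30250 + 23785.67378 + 24451.15743 + 517386.49120 = 633166.11416

$633166.11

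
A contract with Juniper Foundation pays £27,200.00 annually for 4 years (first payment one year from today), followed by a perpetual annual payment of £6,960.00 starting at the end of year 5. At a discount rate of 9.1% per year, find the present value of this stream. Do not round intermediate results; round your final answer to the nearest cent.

£141911.78

PV of 4-year annuity: £27,200.00 × [1 − (1+0.091)^−4] / 0.091 = 87927.30666
Perpetuity value at year 4: £6,960.00 / 0.091 = 76483.51648
PV of perpetuity: 76483.51648 / (1+0.091)^4 = 53984.47037
Total PV = 87927.30666 + 53984.47037 = 141911.77703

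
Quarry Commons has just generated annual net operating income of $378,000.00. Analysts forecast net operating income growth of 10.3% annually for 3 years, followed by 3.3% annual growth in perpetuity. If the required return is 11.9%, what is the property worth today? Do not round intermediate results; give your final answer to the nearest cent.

D_1 = 416934.00000
D_2 = 459878.20200
D_3 = 507245.65681
Terminal value at year 3: TV = D_3×(1+g_2)/(r−g_2) = 523984.76348/0.086 = 6092846.08698
P_0 = D_1/(1+r)^1 + D_2/(1+r)^2 + D_3/(1+r)^3 + TV/(1+r)^3
    = 372595.17426 + 367267.62932 + 362016.26018 + 4348404.61357 = 5450283.67734

$5450283.68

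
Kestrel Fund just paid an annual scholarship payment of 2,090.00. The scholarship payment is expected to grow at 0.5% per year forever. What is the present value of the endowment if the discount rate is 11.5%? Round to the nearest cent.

D₁ = D₀ × (1 + g) = 2,090.00 × 1.005 = 2,100.4500
Growing perpetuity: P = D₁ / (r − g) = 2,100.4500 / (0.115 − 0.005) = 19,095.00

19095.00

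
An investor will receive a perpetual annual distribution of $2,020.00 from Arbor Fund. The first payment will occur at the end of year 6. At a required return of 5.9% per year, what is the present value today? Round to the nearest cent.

$25705.12

Value at end of year 5: C / r = $2,020.00 / 0.059 = $34,237.2881
Discount to today: PV = $34,237.2881 / (1 + 0.059)^5 = $34,237.2881 / 1.331925 = $25,705.12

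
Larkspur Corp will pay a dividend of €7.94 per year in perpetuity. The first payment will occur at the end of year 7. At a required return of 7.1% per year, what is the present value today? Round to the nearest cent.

Value at end of year 6: C / r = €7.94 / 0.071 = €111.8310
Discount to today: PV = €111.8310 / (1 + 0.071)^6 = €111.8310 / 1.509165 = €74.10

€74.10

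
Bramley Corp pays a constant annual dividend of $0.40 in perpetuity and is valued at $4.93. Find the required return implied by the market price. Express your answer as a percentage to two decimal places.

8.11%

P = C/r ⇒ r = C/P = $0.40/$4.93 = 0.081136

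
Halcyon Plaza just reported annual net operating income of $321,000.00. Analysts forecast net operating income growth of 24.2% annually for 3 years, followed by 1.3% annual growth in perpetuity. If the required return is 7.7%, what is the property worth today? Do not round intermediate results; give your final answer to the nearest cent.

$9081419.10

D_1 = 398682.00000
D_2 = 495163.04400
D_3 = 614992.50065
Terminal value at year 3: TV = D_3×(1+g_2)/(r−g_2) = 622987.40316/0.064 = 9734178.17432
P_0 = D_1/(1+r)^1 + D_2/(1+r)^2 + D_3/(1+r)^3 + TV/(1+r)^3
    = 370178.27298 + 426890.82177 + 492291.92259 + 7792058.08730 = 9081419.10464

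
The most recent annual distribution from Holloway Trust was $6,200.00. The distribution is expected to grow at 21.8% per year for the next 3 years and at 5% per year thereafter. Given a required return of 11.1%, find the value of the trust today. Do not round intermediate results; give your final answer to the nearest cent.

$163039.50

D_1 = 7551.60000
D_2 = 9197.84880
D_3 = 11202.97984
Terminal value at year 3: TV = D_3×(1+g_2)/(r−g_2) = 11763.12883/0.061 = 192838.17755
P_0 = D_1/(1+r)^1 + D_2/(1+r)^2 + D_3/(1+r)^3 + TV/(1+r)^3
    = 6797.11971 + 7451.74780 + 8169.42288 + 140621.21358 = 163039.50398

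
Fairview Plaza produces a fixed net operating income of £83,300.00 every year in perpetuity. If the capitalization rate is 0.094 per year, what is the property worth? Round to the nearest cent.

£886170.21

Level perpetuity: PV = C / r = £83,300.00 / 0.094 = £886,170.21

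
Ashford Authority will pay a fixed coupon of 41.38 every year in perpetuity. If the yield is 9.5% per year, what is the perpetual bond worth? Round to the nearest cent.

435.58

Level perpetuity: PV = C / r = 41.38 / 0.095 = 435.58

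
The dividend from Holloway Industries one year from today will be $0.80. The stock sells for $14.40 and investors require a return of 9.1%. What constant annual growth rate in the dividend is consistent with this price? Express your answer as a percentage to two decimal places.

P = D₁/(r−g) ⇒ g = r − D₁/P = 0.091 − $0.80/$14.40 = 0.035444

3.54%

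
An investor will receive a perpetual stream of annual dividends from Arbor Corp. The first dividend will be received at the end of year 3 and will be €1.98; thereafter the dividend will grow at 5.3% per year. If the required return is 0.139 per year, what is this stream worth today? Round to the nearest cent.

Value at end of year 2: C₁ / (r − g) = €1.98 / (0.139 − 0.053) = €23.0233
Discount to today: PV = €23.0233 / (1 + 0.139)^2 = €23.0233 / 1.297321 = €17.75

€17.75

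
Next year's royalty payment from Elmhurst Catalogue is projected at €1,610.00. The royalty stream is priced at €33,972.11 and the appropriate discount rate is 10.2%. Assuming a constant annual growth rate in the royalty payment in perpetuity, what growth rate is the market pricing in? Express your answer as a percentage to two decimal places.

P = D₁/(r−g) ⇒ g = r − D₁/P = 0.102 − €1,610.00/€33,972.11 = 0.054608

5.46%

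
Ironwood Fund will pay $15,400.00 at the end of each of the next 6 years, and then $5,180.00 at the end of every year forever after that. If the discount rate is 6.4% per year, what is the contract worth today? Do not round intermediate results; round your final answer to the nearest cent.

$130567.12

PV of 6-year annuity: $15,400.00 × [1 − (1+0.064)^−6] / 0.064 = 74784.35465
Perpetuity value at year 6: $5,180.00 / 0.064 = 80937.50000
PV of perpetuity: 80937.50000 / (1+0.064)^6 = 55782.76253
Total PV = 74784.35465 + 55782.76253 = 130567.11718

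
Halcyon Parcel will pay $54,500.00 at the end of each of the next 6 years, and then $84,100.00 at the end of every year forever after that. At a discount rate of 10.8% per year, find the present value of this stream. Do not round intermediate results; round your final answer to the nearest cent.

PV of 6-year annuity: $54,500.00 × [1 − (1+0.108)^−6] / 0.108 = 231898.83086
Perpetuity value at year 6: $84,100.00 / 0.108 = 778703.70370
PV of perpetuity: 778703.70370 / (1+0.108)^6 = 420856.15002
Total PV = 231898.83086 + 420856.15002 = 652754.98089

$652754.98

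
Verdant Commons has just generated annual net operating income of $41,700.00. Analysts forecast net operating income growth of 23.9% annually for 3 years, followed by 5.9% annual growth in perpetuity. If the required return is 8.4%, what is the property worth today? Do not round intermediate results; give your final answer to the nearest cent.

D_1 = 51666.30000
D_2 = 64014.54570
D_3 = 79314.02212
Terminal value at year 3: TV = D_3×(1+g_2)/(r−g_2) = 83993.54943/0.025 = 3359741.97710
P_0 = D_1/(1+r)^1 + D_2/(1+r)^2 + D_3/(1+r)^3 + TV/(1+r)^3
    = 47662.63838 + 54477.86803 + 62267.60009 + 2637655.53966 = 2802063.64615

$2802063.65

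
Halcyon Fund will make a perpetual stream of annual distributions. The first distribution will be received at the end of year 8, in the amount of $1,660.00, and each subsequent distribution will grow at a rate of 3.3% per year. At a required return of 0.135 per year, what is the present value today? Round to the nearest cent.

$6707.13

Value at end of year 7: C₁ / (r − g) = $1,660.00 / (0.135 − 0.033) = $16,274.5098
Discount to today: PV = $16,274.5098 / (1 + 0.135)^7 = $16,274.5098 / 2.426448 = $6,707.13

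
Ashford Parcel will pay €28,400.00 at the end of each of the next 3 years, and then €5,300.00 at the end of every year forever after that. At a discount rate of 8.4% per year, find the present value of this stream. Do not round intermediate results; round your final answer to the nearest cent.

PV of 3-year annuity: €28,400.00 × [1 − (1+0.084)^−3] / 0.084 = 72664.50449
Perpetuity value at year 3: €5,300.00 / 0.084 = 63095.23810
PV of perpetuity: 63095.23810 / (1+0.084)^3 = 49534.60874
Total PV = 72664.50449 + 49534.60874 = 122199.11323

€122199.11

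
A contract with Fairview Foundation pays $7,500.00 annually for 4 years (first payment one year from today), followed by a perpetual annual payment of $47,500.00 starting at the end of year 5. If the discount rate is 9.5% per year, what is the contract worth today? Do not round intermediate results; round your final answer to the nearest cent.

$371820.76

PV of 4-year annuity: $7,500.00 × [1 − (1+0.095)^−4] / 0.095 = 24033.60841
Perpetuity value at year 4: $47,500.00 / 0.095 = 500000.00000
PV of perpetuity: 500000.00000 / (1+0.095)^4 = 347787.14674
Total PV = 24033.60841 + 347787.14674 = 371820.75515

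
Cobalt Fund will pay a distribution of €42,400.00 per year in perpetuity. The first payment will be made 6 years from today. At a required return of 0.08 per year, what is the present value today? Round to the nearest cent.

Value at end of year 5: C / r = €42,400.00 / 0.08 = €530,000.0000
Discount to today: PV = €530,000.0000 / (1 + 0.08)^5 = €530,000.0000 / 1.469328 = €360,709.09

€360709.09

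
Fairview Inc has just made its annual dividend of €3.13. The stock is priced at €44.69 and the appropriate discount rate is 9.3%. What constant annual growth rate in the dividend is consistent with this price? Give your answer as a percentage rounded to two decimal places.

2.15%

P = D₀(1+g)/(r−g) ⇒ P(r−g) = D₀(1+g) ⇒ g(P+D₀) = P·r − D₀
g = (P·r − D₀)/(P + D₀) = (€44.69×0.093 − €3.13) / (€44.69 + €3.13) = 0.021459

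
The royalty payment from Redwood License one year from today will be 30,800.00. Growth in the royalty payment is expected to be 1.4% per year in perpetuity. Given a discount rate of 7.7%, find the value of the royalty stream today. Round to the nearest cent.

488888.89

Growing perpetuity: P = D₁ / (r − g) = 30,800.0000 / (0.077 − 0.014) = 488,888.89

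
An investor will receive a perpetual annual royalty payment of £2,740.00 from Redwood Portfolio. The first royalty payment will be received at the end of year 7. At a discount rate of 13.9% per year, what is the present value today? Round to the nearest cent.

£9028.04

Value at end of year 6: C / r = £2,740.00 / 0.139 = £19,712.2302
Discount to today: PV = £19,712.2302 / (1 + 0.139)^6 = £19,712.2302 / 2.183445 = £9,028.04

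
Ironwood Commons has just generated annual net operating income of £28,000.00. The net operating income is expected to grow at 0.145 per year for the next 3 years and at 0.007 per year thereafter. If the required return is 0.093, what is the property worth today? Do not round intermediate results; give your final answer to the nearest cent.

D_1 = 32060.00000
D_2 = 36708.70000
D_3 = 42031.46150
Terminal value at year 3: TV = D_3×(1+g_2)/(r−g_2) = 42325.68173/0.086 = 492159.08989
P_0 = D_1/(1+r)^1 + D_2/(1+r)^2 + D_3/(1+r)^3 + TV/(1+r)^3
    = 29332.11345 + 30727.60284 + 32189.48330 + 376916.39166 = 469165.59125

£469165.59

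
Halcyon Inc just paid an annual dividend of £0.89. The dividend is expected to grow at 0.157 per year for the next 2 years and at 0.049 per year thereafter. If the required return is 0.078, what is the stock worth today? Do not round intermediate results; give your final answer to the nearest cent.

£39.07

D_1 = 1.02973
D_2 = 1.19140
Terminal value at year 2: TV = D_2×(1+g_2)/(r−g_2) = 1.24978/0.029 = 43.09573
P_0 = D_1/(1+r)^1 + D_2/(1+r)^2 + TV/(1+r)^2
    = 0.95522 + 1.02523 + 37.08486 = 39.06531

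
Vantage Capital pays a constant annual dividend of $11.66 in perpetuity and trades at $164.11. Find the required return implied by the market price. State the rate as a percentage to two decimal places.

7.10%

P = C/r ⇒ r = C/P = $11.66/$164.11 = 0.071050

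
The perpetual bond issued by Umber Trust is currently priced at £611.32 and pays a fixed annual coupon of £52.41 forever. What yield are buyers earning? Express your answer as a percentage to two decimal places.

P = C/r ⇒ r = C/P = £52.41/£611.32 = 0.085733

8.57%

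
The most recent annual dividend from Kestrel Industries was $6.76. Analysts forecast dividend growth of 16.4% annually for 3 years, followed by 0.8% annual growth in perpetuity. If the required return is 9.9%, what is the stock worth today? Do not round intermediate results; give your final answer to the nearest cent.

$111.74

D_1 = 7.86864
D_2 = 9.15910
D_3 = 10.66119
Terminal value at year 3: TV = D_3×(1+g_2)/(r−g_2) = 10.74648/0.091 = 118.09317
P_0 = D_1/(1+r)^1 + D_2/(1+r)^2 + D_3/(1+r)^3 + TV/(1+r)^3
    = 7.15982 + 7.58328 + 8.03179 + 88.96756 = 111.74246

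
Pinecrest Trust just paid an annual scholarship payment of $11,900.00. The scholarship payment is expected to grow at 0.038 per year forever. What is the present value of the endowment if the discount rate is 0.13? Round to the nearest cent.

$134263.04

D₁ = D₀ × (1 + g) = $11,900.00 × 1.038 = $12,352.2000
Growing perpetuity: P = D₁ / (r − g) = $12,352.2000 / (0.13 − 0.038) = $134,263.04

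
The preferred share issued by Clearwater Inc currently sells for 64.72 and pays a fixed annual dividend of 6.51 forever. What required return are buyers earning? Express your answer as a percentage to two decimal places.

10.06%

P = C/r ⇒ r = C/P = 6.51/64.72 = 0.100587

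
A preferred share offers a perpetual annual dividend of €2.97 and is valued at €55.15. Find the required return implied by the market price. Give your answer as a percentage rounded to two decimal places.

5.39%

P = C/r ⇒ r = C/P = €2.97/€55.15 = 0.053853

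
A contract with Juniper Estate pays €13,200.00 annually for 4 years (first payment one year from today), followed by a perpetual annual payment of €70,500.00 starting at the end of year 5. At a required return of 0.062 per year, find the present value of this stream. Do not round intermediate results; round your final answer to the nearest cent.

€939452.15

PV of 4-year annuity: €13,200.00 × [1 − (1+0.062)^−4] / 0.062 = 45530.69821
Perpetuity value at year 4: €70,500.00 / 0.062 = 1137096.77419
PV of perpetuity: 1137096.77419 / (1+0.062)^4 = 893921.45420
Total PV = 45530.69821 + 893921.45420 = 939452.15241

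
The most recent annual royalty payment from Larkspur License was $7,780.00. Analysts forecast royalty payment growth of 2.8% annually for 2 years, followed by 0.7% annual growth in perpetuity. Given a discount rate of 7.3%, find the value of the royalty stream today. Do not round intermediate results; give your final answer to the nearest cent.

$123551.03

D_1 = 7997.84000
D_2 = 8221.77952
Terminal value at year 2: TV = D_2×(1+g_2)/(r−g_2) = 8279.33198/0.066 = 125444.42389
P_0 = D_1/(1+r)^1 + D_2/(1+r)^2 + TV/(1+r)^2
    = 7453.71855 + 7141.12084 + 108956.19227 = 123551.03166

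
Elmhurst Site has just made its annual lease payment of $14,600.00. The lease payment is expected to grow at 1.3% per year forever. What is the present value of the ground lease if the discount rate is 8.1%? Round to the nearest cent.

$217497.06

D₁ = D₀ × (1 + g) = $14,600.00 × 1.013 = $14,789.8000
Growing perpetuity: P = D₁ / (r − g) = $14,789.8000 / (0.081 − 0.013) = $217,497.06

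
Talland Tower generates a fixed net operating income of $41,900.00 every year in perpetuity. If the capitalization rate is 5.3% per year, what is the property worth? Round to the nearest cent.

Level perpetuity: PV = C / r = $41,900.00 / 0.053 = $790,566.04

$790566.04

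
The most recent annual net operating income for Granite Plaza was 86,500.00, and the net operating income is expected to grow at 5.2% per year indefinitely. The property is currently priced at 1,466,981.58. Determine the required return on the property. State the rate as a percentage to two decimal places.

11.40%

D₁ = 86,500.00 × 1.052 = 90,998.0000
P = D₁/(r − g) ⇒ r = D₁/P + g = 90,998.0000/1,466,981.58 + 0.052 = 0.062031 + 0.052 = 0.114031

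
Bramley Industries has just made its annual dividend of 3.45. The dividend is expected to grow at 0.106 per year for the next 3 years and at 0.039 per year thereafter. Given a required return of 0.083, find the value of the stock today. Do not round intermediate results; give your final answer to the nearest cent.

D_1 = 3.81570
D_2 = 4.22016
D_3 = 4.66750
Terminal value at year 3: TV = D_3×(1+g_2)/(r−g_2) = 4.84953/0.044 = 110.21669
P_0 = D_1/(1+r)^1 + D_2/(1+r)^2 + D_3/(1+r)^3 + TV/(1+r)^3
    = 3.52327 + 3.59809 + 3.67451 + 86.76848 = 97.56435

97.56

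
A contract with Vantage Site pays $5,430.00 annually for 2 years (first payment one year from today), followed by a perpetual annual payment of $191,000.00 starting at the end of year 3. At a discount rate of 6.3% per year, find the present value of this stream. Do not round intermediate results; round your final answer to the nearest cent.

PV of 2-year annuity: $5,430.00 × [1 − (1+0.063)^−2] / 0.063 = 9913.62595
Perpetuity value at year 2: $191,000.00 / 0.063 = 3031746.03175
PV of perpetuity: 3031746.03175 / (1+0.063)^2 = 2683034.69542
Total PV = 9913.62595 + 2683034.69542 = 2692948.32137

$2692948.32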